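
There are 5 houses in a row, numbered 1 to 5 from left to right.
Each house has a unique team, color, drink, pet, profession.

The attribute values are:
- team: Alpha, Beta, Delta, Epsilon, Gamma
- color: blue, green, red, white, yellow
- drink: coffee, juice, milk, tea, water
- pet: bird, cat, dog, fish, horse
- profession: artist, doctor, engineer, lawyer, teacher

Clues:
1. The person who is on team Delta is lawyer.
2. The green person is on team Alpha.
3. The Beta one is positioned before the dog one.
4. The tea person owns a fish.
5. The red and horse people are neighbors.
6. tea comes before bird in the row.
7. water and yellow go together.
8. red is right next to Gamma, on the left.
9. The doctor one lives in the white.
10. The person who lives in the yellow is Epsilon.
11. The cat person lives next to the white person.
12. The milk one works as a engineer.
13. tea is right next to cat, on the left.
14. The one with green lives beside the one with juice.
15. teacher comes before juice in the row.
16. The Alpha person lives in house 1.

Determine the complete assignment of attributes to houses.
Solution:

House | Team | Color | Drink | Pet | Profession
-----------------------------------------------
  1   | Alpha | green | tea | fish | teacher
  2   | Delta | red | juice | cat | lawyer
  3   | Gamma | white | coffee | horse | doctor
  4   | Beta | blue | milk | bird | engineer
  5   | Epsilon | yellow | water | dog | artist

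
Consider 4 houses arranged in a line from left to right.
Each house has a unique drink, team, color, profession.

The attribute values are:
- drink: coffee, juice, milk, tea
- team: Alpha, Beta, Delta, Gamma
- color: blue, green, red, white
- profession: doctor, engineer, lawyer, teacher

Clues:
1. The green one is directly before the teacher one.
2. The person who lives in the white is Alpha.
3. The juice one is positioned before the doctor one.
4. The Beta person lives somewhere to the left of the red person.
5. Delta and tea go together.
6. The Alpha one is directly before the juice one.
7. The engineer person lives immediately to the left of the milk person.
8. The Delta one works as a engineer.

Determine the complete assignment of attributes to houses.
Solution:

House | Drink | Team | Color | Profession
-----------------------------------------
  1   | tea | Delta | green | engineer
  2   | milk | Alpha | white | teacher
  3   | juice | Beta | blue | lawyer
  4   | coffee | Gamma | red | doctor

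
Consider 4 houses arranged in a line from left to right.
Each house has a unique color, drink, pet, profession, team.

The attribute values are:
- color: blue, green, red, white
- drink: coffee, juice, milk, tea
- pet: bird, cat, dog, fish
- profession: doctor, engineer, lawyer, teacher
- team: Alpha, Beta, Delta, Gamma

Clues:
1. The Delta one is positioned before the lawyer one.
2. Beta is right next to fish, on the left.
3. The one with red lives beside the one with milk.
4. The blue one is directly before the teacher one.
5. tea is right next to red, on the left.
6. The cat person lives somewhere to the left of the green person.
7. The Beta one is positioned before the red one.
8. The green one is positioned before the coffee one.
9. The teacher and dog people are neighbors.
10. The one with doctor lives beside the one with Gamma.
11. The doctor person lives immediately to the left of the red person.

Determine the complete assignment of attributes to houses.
Solution:

House | Color | Drink | Pet | Profession | Team
-----------------------------------------------
  1   | blue | tea | cat | doctor | Beta
  2   | red | juice | fish | teacher | Gamma
  3   | green | milk | dog | engineer | Delta
  4   | white | coffee | bird | lawyer | Alpha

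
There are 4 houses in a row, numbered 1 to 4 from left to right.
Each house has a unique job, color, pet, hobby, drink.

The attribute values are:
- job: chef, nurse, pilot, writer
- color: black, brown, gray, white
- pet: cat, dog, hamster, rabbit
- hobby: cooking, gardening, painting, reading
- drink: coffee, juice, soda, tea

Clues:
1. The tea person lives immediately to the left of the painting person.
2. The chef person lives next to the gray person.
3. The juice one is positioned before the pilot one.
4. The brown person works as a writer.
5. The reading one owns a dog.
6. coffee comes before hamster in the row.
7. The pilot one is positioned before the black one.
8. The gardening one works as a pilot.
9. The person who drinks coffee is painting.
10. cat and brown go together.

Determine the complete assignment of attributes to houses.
Solution:

House | Job | Color | Pet | Hobby | Drink
-----------------------------------------
  1   | chef | white | dog | reading | juice
  2   | pilot | gray | rabbit | gardening | tea
  3   | writer | brown | cat | painting | coffee
  4   | nurse | black | hamster | cooking | soda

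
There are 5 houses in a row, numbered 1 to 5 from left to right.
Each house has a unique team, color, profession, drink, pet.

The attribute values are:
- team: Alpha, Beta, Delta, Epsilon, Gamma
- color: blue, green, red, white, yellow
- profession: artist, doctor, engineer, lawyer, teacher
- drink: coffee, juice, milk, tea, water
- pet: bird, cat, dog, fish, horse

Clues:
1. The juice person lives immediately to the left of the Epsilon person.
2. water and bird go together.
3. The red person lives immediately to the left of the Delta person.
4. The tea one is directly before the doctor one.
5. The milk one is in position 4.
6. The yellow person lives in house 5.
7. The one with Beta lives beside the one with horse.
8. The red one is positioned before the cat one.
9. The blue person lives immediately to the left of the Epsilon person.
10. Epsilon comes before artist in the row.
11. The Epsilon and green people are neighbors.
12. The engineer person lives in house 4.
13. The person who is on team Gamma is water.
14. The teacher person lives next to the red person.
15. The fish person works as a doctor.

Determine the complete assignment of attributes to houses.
Solution:

House | Team | Color | Profession | Drink | Pet
-----------------------------------------------
  1   | Beta | blue | teacher | juice | dog
  2   | Epsilon | red | lawyer | tea | horse
  3   | Delta | green | doctor | coffee | fish
  4   | Alpha | white | engineer | milk | cat
  5   | Gamma | yellow | artist | water | bird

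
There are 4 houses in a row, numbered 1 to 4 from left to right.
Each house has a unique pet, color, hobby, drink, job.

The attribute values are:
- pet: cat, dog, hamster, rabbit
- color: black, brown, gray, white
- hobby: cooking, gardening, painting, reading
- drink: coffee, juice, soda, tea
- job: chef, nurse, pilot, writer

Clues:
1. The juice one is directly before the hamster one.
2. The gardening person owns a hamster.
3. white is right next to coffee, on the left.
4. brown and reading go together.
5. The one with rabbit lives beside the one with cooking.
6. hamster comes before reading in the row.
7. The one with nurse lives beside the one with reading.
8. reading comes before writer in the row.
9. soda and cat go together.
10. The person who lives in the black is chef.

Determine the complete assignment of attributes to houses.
Solution:

House | Pet | Color | Hobby | Drink | Job
-----------------------------------------
  1   | dog | black | painting | juice | chef
  2   | hamster | white | gardening | tea | nurse
  3   | rabbit | brown | reading | coffee | pilot
  4   | cat | gray | cooking | soda | writer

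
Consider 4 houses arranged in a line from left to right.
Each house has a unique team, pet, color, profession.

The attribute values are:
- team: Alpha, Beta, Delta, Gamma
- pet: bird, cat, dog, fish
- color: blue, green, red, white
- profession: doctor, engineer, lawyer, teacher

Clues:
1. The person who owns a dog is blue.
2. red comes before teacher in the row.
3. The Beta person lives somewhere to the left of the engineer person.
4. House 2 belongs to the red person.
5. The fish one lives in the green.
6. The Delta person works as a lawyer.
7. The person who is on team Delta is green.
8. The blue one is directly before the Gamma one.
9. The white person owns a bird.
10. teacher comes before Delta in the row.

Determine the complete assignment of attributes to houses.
Solution:

House | Team | Pet | Color | Profession
---------------------------------------
  1   | Beta | dog | blue | doctor
  2   | Gamma | cat | red | engineer
  3   | Alpha | bird | white | teacher
  4   | Delta | fish | green | lawyer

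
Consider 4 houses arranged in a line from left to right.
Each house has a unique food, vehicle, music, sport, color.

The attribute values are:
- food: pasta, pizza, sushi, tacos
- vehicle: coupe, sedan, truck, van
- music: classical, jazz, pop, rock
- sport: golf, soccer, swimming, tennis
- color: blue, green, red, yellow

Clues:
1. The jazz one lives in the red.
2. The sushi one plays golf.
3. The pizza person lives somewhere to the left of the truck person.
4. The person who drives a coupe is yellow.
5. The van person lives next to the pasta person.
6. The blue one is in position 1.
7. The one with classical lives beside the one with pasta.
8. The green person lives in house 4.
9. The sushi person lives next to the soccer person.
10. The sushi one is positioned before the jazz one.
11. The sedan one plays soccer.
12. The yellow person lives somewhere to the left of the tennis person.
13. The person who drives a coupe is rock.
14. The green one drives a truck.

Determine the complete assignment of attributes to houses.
Solution:

House | Food | Vehicle | Music | Sport | Color
----------------------------------------------
  1   | sushi | van | classical | golf | blue
  2   | pasta | sedan | jazz | soccer | red
  3   | pizza | coupe | rock | swimming | yellow
  4   | tacos | truck | pop | tennis | green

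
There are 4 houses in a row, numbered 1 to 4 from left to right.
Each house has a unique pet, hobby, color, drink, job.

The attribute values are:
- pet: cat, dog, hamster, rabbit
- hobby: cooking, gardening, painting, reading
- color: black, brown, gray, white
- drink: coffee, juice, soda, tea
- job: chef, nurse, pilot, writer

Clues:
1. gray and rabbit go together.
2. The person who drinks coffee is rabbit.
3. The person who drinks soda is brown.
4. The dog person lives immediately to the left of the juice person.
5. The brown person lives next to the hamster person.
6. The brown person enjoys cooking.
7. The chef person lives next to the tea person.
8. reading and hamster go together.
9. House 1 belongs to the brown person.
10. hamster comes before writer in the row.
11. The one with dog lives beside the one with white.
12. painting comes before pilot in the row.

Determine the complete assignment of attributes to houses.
Solution:

House | Pet | Hobby | Color | Drink | Job
-----------------------------------------
  1   | dog | cooking | brown | soda | nurse
  2   | hamster | reading | white | juice | chef
  3   | cat | painting | black | tea | writer
  4   | rabbit | gardening | gray | coffee | pilot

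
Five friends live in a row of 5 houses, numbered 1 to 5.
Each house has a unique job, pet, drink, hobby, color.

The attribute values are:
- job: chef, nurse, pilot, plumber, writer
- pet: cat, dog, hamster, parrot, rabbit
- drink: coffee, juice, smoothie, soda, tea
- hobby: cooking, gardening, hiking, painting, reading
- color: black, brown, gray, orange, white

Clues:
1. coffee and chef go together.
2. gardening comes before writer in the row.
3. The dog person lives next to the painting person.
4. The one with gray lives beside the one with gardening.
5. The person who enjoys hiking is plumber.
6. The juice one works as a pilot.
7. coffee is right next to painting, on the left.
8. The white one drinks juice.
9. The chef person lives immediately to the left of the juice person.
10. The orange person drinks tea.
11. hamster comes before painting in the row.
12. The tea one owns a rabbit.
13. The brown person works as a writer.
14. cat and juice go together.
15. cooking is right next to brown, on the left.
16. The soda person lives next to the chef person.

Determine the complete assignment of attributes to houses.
Solution:

House | Job | Pet | Drink | Hobby | Color
-----------------------------------------
  1   | plumber | hamster | soda | hiking | gray
  2   | chef | dog | coffee | gardening | black
  3   | pilot | cat | juice | painting | white
  4   | nurse | rabbit | tea | cooking | orange
  5   | writer | parrot | smoothie | reading | brown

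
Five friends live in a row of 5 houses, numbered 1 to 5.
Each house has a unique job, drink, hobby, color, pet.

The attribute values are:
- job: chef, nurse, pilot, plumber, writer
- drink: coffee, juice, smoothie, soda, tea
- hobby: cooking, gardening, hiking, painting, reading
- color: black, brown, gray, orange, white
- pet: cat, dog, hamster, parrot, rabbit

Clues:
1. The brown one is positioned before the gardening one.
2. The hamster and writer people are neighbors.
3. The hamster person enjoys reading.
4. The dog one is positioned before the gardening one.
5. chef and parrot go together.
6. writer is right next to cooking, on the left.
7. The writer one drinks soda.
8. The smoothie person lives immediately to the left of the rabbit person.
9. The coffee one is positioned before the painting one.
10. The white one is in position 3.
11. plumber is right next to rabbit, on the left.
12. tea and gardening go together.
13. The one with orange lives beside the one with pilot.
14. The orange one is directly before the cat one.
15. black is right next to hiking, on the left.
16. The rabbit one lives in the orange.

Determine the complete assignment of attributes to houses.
Solution:

House | Job | Drink | Hobby | Color | Pet
-----------------------------------------
  1   | plumber | smoothie | reading | black | hamster
  2   | writer | soda | hiking | orange | rabbit
  3   | pilot | coffee | cooking | white | cat
  4   | nurse | juice | painting | brown | dog
  5   | chef | tea | gardening | gray | parrot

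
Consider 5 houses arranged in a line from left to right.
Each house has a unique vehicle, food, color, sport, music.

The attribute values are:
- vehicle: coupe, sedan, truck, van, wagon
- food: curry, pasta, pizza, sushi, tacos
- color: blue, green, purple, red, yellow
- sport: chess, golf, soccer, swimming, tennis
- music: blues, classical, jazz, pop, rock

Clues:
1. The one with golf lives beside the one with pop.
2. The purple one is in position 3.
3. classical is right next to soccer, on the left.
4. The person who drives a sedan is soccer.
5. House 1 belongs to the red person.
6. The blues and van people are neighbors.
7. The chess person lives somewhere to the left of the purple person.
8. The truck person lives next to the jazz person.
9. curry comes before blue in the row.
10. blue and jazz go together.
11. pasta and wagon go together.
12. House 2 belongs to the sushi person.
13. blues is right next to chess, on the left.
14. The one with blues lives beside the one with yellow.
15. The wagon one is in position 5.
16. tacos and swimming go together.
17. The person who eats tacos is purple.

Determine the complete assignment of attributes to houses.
Solution:

House | Vehicle | Food | Color | Sport | Music
----------------------------------------------
  1   | coupe | curry | red | golf | blues
  2   | van | sushi | yellow | chess | pop
  3   | truck | tacos | purple | swimming | classical
  4   | sedan | pizza | blue | soccer | jazz
  5   | wagon | pasta | green | tennis | rock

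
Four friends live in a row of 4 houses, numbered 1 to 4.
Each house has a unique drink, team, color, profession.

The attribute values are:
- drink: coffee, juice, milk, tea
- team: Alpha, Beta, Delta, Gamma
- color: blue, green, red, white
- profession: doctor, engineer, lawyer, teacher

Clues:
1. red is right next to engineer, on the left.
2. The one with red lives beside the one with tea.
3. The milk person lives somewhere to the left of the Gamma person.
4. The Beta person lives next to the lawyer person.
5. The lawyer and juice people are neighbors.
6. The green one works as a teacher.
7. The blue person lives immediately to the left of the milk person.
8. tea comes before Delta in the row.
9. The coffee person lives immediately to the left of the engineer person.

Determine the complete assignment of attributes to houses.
Solution:

House | Drink | Team | Color | Profession
-----------------------------------------
  1   | coffee | Alpha | red | doctor
  2   | tea | Beta | blue | engineer
  3   | milk | Delta | white | lawyer
  4   | juice | Gamma | green | teacher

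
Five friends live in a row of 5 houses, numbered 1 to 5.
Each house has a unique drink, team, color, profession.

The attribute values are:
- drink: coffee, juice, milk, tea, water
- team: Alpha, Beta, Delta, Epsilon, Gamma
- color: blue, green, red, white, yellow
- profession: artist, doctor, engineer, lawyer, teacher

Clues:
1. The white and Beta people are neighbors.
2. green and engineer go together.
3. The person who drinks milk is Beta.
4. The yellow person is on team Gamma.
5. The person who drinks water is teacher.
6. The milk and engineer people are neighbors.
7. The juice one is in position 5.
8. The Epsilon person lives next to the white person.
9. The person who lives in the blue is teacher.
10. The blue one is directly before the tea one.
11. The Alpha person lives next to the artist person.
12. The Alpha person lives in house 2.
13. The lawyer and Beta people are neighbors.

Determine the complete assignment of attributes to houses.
Solution:

House | Drink | Team | Color | Profession
-----------------------------------------
  1   | water | Epsilon | blue | teacher
  2   | tea | Alpha | white | lawyer
  3   | milk | Beta | red | artist
  4   | coffee | Delta | green | engineer
  5   | juice | Gamma | yellow | doctor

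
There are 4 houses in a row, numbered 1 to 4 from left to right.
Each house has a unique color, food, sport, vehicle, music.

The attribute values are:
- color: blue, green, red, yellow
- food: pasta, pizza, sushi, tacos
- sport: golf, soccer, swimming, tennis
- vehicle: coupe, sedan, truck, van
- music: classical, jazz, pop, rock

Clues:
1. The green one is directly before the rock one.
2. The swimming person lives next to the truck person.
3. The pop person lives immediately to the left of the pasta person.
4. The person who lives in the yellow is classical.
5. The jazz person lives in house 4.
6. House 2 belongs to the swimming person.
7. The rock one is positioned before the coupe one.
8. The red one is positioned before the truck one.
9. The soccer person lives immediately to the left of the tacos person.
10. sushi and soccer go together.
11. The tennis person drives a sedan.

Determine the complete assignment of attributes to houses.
Solution:

House | Color | Food | Sport | Vehicle | Music
----------------------------------------------
  1   | green | pizza | tennis | sedan | pop
  2   | red | pasta | swimming | van | rock
  3   | yellow | sushi | soccer | truck | classical
  4   | blue | tacos | golf | coupe | jazz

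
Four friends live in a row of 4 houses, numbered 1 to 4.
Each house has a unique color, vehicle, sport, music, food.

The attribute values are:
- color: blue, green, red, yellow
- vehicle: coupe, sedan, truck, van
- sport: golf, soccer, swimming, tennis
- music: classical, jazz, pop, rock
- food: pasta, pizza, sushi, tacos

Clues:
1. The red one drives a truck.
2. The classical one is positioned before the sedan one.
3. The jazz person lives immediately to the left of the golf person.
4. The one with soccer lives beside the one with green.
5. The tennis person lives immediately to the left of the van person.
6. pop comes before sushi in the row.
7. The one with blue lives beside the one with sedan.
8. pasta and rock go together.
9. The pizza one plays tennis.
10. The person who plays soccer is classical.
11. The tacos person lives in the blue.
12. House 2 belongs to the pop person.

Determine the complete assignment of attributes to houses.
Solution:

House | Color | Vehicle | Sport | Music | Food
----------------------------------------------
  1   | blue | coupe | soccer | classical | tacos
  2   | green | sedan | tennis | pop | pizza
  3   | yellow | van | swimming | jazz | sushi
  4   | red | truck | golf | rock | pasta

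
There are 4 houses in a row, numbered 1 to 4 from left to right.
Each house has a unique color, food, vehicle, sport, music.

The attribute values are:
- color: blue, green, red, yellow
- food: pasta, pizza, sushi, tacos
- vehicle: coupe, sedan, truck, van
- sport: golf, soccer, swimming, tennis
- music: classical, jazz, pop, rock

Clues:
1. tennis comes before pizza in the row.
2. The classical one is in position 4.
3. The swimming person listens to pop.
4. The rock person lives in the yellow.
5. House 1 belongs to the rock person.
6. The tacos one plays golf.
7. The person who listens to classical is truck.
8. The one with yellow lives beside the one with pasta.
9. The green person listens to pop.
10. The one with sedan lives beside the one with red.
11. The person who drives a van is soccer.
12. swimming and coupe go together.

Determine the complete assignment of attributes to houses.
Solution:

House | Color | Food | Vehicle | Sport | Music
----------------------------------------------
  1   | yellow | sushi | sedan | tennis | rock
  2   | red | pasta | van | soccer | jazz
  3   | green | pizza | coupe | swimming | pop
  4   | blue | tacos | truck | golf | classical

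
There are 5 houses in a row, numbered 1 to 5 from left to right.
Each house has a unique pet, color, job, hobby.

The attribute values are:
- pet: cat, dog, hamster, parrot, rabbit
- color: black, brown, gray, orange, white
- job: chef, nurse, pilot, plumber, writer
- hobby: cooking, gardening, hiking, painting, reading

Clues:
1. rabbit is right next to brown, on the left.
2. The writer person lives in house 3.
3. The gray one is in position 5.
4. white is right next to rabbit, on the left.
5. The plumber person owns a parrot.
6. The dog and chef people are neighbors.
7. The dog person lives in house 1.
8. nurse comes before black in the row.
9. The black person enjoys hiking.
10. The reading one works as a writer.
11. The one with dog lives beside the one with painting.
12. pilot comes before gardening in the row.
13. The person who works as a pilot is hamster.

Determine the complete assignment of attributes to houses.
Solution:

House | Pet | Color | Job | Hobby
---------------------------------
  1   | dog | white | nurse | cooking
  2   | rabbit | orange | chef | painting
  3   | cat | brown | writer | reading
  4   | hamster | black | pilot | hiking
  5   | parrot | gray | plumber | gardening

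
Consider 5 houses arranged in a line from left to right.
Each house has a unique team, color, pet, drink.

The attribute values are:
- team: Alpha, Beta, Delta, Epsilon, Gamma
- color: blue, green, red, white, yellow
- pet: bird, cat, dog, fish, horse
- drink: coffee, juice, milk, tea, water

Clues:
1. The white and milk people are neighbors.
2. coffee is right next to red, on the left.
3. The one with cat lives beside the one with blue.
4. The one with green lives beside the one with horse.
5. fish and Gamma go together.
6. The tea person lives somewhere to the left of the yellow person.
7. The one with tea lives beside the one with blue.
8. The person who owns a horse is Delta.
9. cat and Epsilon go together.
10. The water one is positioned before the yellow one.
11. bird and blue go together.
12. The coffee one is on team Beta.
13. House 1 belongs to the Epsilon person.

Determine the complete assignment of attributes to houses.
Solution:

House | Team | Color | Pet | Drink
----------------------------------
  1   | Epsilon | white | cat | tea
  2   | Alpha | blue | bird | milk
  3   | Beta | green | dog | coffee
  4   | Delta | red | horse | water
  5   | Gamma | yellow | fish | juice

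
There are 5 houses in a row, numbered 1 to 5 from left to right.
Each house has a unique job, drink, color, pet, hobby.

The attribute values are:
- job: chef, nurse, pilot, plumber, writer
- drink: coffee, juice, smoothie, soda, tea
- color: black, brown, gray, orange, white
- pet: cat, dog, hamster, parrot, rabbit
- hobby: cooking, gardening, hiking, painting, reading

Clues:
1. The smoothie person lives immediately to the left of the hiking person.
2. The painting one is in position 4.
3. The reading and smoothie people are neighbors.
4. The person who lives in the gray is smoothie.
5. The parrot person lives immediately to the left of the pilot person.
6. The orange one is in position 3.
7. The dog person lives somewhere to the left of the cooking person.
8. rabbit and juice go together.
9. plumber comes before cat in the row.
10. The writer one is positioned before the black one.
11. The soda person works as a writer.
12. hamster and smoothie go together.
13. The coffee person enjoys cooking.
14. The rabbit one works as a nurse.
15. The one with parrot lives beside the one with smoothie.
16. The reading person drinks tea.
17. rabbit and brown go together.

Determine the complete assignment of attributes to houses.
Solution:

House | Job | Drink | Color | Pet | Hobby
-----------------------------------------
  1   | plumber | tea | white | parrot | reading
  2   | pilot | smoothie | gray | hamster | gardening
  3   | writer | soda | orange | dog | hiking
  4   | nurse | juice | brown | rabbit | painting
  5   | chef | coffee | black | cat | cooking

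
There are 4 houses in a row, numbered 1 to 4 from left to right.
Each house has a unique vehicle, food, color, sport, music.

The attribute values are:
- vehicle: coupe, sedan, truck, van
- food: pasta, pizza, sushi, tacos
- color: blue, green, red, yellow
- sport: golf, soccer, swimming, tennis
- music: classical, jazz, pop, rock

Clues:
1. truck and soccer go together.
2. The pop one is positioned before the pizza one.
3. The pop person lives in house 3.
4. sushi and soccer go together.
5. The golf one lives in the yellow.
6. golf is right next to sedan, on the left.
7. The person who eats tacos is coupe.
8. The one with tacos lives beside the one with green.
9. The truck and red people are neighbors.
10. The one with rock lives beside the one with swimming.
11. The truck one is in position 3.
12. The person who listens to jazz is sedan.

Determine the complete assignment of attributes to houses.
Solution:

House | Vehicle | Food | Color | Sport | Music
----------------------------------------------
  1   | coupe | tacos | yellow | golf | rock
  2   | sedan | pasta | green | swimming | jazz
  3   | truck | sushi | blue | soccer | pop
  4   | van | pizza | red | tennis | classical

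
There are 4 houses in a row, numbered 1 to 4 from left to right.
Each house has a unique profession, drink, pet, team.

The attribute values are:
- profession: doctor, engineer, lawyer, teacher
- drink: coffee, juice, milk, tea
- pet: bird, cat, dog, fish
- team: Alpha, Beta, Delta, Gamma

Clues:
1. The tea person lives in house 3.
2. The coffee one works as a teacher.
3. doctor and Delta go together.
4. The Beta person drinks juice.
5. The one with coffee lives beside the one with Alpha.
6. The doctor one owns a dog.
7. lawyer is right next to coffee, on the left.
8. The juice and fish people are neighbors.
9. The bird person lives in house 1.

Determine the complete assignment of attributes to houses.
Solution:

House | Profession | Drink | Pet | Team
---------------------------------------
  1   | lawyer | juice | bird | Beta
  2   | teacher | coffee | fish | Gamma
  3   | engineer | tea | cat | Alpha
  4   | doctor | milk | dog | Delta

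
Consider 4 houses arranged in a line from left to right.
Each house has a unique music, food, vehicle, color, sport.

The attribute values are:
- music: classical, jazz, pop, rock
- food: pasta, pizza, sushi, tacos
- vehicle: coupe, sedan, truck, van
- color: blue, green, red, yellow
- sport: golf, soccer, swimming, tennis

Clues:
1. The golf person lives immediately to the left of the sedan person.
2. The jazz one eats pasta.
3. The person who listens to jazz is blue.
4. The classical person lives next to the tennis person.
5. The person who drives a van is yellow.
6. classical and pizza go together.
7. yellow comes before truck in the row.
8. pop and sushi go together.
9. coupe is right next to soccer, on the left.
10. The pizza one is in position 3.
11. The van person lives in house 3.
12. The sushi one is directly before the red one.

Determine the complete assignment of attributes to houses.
Solution:

House | Music | Food | Vehicle | Color | Sport
----------------------------------------------
  1   | pop | sushi | coupe | green | golf
  2   | rock | tacos | sedan | red | soccer
  3   | classical | pizza | van | yellow | swimming
  4   | jazz | pasta | truck | blue | tennis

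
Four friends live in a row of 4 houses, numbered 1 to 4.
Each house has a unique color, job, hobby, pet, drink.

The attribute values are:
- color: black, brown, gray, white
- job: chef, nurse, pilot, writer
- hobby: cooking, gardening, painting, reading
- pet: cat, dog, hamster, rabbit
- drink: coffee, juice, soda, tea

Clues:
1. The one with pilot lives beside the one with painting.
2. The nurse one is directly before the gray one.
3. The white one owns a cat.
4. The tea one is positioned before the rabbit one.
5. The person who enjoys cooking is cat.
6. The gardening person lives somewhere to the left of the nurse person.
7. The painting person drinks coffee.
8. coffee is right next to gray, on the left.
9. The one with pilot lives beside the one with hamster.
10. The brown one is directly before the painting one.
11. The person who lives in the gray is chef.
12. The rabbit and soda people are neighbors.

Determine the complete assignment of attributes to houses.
Solution:

House | Color | Job | Hobby | Pet | Drink
-----------------------------------------
  1   | brown | pilot | gardening | dog | tea
  2   | black | nurse | painting | hamster | coffee
  3   | gray | chef | reading | rabbit | juice
  4   | white | writer | cooking | cat | soda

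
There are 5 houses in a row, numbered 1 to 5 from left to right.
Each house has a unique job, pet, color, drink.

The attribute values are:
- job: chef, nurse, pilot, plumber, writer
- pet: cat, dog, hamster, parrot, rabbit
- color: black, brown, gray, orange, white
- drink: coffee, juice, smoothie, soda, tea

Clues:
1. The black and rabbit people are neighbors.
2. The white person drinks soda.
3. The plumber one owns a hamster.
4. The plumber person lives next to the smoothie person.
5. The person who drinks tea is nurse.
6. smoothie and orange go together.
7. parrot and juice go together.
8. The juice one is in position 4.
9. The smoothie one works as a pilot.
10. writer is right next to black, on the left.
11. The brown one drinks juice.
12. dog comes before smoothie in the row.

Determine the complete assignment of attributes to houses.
Solution:

House | Job | Pet | Color | Drink
---------------------------------
  1   | writer | dog | white | soda
  2   | plumber | hamster | black | coffee
  3   | pilot | rabbit | orange | smoothie
  4   | chef | parrot | brown | juice
  5   | nurse | cat | gray | tea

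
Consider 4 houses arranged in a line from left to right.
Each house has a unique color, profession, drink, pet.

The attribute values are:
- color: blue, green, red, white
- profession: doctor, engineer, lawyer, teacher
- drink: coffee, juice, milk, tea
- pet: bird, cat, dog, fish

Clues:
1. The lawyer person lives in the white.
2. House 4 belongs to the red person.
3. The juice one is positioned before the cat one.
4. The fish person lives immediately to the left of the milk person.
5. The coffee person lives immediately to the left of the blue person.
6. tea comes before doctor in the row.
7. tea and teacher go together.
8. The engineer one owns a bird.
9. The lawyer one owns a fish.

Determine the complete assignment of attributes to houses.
Solution:

House | Color | Profession | Drink | Pet
----------------------------------------
  1   | green | engineer | coffee | bird
  2   | blue | teacher | tea | dog
  3   | white | lawyer | juice | fish
  4   | red | doctor | milk | cat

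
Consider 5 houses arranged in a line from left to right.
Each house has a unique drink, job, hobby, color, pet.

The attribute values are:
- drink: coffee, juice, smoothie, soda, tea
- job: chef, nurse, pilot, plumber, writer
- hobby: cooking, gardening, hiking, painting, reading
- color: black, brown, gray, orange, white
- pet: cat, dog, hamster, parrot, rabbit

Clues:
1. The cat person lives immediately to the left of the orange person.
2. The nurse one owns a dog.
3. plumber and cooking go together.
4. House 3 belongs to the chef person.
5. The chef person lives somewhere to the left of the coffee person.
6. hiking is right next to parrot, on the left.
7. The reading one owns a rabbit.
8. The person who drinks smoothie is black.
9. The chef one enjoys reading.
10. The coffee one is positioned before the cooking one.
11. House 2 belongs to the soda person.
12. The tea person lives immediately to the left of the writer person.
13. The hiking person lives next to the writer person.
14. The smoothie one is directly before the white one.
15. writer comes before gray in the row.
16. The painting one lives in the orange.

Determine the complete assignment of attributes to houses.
Solution:

House | Drink | Job | Hobby | Color | Pet
-----------------------------------------
  1   | tea | pilot | hiking | brown | cat
  2   | soda | writer | painting | orange | parrot
  3   | smoothie | chef | reading | black | rabbit
  4   | coffee | nurse | gardening | white | dog
  5   | juice | plumber | cooking | gray | hamster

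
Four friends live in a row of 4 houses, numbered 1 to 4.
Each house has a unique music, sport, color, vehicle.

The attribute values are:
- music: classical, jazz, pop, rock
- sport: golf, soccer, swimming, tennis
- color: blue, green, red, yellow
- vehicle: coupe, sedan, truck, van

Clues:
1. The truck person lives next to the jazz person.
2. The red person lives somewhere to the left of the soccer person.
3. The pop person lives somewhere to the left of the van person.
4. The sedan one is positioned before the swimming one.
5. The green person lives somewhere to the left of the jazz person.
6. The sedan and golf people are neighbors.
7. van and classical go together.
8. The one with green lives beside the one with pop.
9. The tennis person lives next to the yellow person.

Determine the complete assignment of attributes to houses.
Solution:

House | Music | Sport | Color | Vehicle
---------------------------------------
  1   | rock | tennis | green | sedan
  2   | pop | golf | yellow | truck
  3   | jazz | swimming | red | coupe
  4   | classical | soccer | blue | van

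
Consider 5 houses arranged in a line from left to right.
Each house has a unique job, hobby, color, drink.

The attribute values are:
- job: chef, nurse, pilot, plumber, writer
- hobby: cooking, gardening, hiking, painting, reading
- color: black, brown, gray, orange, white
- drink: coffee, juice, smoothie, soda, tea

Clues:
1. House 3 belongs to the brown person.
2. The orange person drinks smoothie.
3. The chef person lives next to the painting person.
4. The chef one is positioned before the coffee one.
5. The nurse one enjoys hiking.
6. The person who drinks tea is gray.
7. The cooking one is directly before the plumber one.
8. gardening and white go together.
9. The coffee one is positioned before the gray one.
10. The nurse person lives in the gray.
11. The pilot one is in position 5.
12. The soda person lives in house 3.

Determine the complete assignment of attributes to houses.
Solution:

House | Job | Hobby | Color | Drink
-----------------------------------
  1   | chef | cooking | orange | smoothie
  2   | plumber | painting | black | coffee
  3   | writer | reading | brown | soda
  4   | nurse | hiking | gray | tea
  5   | pilot | gardening | white | juice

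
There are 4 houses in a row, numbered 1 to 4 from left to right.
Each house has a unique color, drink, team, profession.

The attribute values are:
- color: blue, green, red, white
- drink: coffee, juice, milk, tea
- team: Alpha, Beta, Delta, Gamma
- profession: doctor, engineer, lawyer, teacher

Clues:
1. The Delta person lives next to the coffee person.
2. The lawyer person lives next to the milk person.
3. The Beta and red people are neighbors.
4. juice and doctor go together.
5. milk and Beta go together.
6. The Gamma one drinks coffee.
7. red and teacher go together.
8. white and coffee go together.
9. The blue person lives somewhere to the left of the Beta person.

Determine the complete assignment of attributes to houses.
Solution:

House | Color | Drink | Team | Profession
-----------------------------------------
  1   | blue | juice | Delta | doctor
  2   | white | coffee | Gamma | lawyer
  3   | green | milk | Beta | engineer
  4   | red | tea | Alpha | teacher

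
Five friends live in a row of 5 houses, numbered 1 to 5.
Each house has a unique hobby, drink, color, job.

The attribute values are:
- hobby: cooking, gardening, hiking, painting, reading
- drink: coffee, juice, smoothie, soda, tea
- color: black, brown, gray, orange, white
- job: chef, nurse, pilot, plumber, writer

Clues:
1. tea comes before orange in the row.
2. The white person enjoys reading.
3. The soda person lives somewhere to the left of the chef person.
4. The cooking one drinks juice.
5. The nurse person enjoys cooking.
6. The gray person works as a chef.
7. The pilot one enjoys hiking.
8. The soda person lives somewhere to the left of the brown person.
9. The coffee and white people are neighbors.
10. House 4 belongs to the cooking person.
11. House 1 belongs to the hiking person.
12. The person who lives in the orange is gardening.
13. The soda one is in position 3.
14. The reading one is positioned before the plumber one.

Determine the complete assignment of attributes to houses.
Solution:

House | Hobby | Drink | Color | Job
-----------------------------------
  1   | hiking | coffee | black | pilot
  2   | reading | tea | white | writer
  3   | gardening | soda | orange | plumber
  4   | cooking | juice | brown | nurse
  5   | painting | smoothie | gray | chef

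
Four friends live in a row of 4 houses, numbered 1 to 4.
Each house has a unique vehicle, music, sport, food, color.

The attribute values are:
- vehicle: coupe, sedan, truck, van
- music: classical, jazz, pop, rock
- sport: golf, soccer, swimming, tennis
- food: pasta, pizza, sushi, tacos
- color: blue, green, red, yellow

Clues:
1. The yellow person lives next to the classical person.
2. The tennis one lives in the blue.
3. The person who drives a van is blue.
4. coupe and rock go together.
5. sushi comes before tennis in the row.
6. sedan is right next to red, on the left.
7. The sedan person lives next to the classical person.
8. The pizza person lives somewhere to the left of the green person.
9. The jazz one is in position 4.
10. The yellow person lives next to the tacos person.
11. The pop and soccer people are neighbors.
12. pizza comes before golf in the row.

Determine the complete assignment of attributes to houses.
Solution:

House | Vehicle | Music | Sport | Food | Color
----------------------------------------------
  1   | sedan | pop | swimming | pizza | yellow
  2   | truck | classical | soccer | tacos | red
  3   | coupe | rock | golf | sushi | green
  4   | van | jazz | tennis | pasta | blue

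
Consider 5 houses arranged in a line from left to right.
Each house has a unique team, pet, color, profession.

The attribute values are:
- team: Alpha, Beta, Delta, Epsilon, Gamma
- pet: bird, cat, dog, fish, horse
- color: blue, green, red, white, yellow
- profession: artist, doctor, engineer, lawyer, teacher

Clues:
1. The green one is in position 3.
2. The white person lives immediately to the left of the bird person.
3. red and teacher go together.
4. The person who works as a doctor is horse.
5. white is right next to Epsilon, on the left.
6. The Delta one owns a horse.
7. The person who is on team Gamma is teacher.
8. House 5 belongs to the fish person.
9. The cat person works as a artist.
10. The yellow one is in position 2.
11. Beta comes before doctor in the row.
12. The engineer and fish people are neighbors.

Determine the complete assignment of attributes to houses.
Solution:

House | Team | Pet | Color | Profession
---------------------------------------
  1   | Beta | cat | white | artist
  2   | Epsilon | bird | yellow | lawyer
  3   | Delta | horse | green | doctor
  4   | Alpha | dog | blue | engineer
  5   | Gamma | fish | red | teacher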